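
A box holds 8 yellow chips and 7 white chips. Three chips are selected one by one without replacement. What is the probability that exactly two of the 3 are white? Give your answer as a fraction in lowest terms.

24/65

One ordering (white drawn first) has probability 7/15 × 6/14 × 8/13 = 336/2730 = 8/65.
There are C(3,2) = 3 such orderings, each equally likely, so P = 3 × 8/65 = 24/65.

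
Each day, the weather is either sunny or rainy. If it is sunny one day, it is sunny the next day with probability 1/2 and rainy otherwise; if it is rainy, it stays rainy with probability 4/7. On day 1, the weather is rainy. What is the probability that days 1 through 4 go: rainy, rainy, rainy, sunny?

Day 1 is given. For each transition, use the conditional probability from the current state:
P(rainy | rainy) = 4/7; P(rainy | rainy) = 4/7; P(sunny | rainy) = 3/7.
P = 4/7 × 4/7 × 3/7 = 48/343.

48/343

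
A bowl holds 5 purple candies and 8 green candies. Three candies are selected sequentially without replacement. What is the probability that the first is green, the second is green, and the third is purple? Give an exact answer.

Multiply the probability of each draw given the previous ones:
P = 8/13 × 7/12 × 5/11 = 280/1716 = 70/429.

70/429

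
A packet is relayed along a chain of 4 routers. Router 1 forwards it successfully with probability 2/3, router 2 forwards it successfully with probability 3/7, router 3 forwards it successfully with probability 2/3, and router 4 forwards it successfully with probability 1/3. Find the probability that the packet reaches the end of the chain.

4/63

Each stage is reached only if all earlier stages succeed, so
P = 2/3 × 3/7 × 2/3 × 1/3 = 12/189 = 4/63.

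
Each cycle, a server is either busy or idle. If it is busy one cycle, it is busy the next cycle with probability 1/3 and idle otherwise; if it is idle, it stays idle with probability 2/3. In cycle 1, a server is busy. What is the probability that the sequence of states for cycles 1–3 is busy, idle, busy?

Cycle 1 is given. For each transition, use the conditional probability from the current state:
P(idle | busy) = 2/3; P(busy | idle) = 1/3.
P = 2/3 × 1/3 = 2/9.

2/9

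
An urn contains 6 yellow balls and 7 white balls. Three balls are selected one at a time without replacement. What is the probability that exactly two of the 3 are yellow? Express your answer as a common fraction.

105/286

One ordering (yellow drawn first) has probability 6/13 × 5/12 × 7/11 = 210/1716 = 35/286.
There are C(3,2) = 3 such orderings, each equally likely, so P = 3 × 35/286 = 105/286.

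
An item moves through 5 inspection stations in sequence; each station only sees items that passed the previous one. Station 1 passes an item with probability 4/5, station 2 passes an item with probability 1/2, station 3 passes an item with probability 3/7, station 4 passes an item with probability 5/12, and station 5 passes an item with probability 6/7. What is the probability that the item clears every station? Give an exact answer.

3/49

Each stage is reached only if all earlier stages succeed, so
P = 4/5 × 1/2 × 3/7 × 5/12 × 6/7 = 360/5880 = 3/49.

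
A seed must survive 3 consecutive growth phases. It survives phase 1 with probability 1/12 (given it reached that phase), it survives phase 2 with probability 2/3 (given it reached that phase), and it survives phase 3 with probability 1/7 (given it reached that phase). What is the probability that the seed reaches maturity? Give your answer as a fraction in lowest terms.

1/126

Multiplying along the chain,
P = 1/12 × 2/3 × 1/7 = 2/252 = 1/126.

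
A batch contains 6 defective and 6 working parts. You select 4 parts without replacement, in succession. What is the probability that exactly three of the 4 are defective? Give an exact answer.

One ordering (defective drawn first) has probability 6/12 × 5/11 × 4/10 × 6/9 = 720/11880 = 2/33.
There are C(4,3) = 4 such orderings, each equally likely, so P = 4 × 2/33 = 8/33.

8/33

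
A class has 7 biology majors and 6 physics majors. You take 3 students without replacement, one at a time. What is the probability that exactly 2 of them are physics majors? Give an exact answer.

105/286

One ordering (physics majors drawn first) has probability 6/13 × 5/12 × 7/11 = 210/1716 = 35/286.
There are C(3,2) = 3 such orderings, each equally likely, so P = 3 × 35/286 = 105/286.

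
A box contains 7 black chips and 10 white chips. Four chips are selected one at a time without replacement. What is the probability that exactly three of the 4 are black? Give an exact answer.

One ordering (black drawn first) has probability 7/17 × 6/16 × 5/15 × 10/14 = 2100/57120 = 5/136.
There are C(4,3) = 4 such orderings, each equally likely, so P = 4 × 5/136 = 5/34.

5/34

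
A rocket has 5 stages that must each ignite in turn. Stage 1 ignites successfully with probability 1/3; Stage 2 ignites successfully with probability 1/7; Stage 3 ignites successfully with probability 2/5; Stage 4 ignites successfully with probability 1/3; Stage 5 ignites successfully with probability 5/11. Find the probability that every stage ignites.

2/693

Each stage is reached only if all earlier stages succeed, so
P = 1/3 × 1/7 × 2/5 × 1/3 × 5/11 = 10/3465 = 2/693.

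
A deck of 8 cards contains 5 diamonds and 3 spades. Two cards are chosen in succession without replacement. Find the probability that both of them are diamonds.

P(all diamonds) = 5/8 × 4/7 = 20/56 = 5/14.

5/14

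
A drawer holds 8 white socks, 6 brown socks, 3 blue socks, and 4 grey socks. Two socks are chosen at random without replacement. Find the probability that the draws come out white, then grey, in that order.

8/105

Each draw changes the counts, so multiply the conditional probabilities along the sequence:
P = 8/21 × 4/20 = 32/420 = 8/105.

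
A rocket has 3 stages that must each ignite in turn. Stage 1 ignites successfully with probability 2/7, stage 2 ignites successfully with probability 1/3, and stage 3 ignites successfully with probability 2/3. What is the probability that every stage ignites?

4/63

Each stage is reached only if all earlier stages succeed, so
P = 2/7 × 1/3 × 2/3 = 4/63.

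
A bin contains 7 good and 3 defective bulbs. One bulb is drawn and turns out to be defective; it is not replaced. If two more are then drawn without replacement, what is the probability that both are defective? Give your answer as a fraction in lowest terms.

1/36

With the first bulb removed, 2 defective remain out of 9.
P = 2/9 × 1/8 = 2/72 = 1/36.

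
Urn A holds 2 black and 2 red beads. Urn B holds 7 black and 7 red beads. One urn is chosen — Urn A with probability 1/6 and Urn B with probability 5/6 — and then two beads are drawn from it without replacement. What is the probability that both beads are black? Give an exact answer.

From Urn A: P(both black) = (2/4)(1/3) = 1/6.
From Urn B: P(both black) = (7/14)(6/13) = 3/13.
Total probability = (1/6)(1/6) + (5/6)(3/13) = 103/468.

103/468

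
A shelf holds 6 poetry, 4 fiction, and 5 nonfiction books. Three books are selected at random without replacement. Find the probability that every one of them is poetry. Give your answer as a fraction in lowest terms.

P = 6/15 × 5/14 × 4/13 = 120/2730 = 4/91.

4/91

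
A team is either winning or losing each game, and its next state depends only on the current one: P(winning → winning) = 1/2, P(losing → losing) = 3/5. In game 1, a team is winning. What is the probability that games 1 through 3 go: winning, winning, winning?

Game 1 is given. For each transition, use the conditional probability from the current state:
P(winning | winning) = 1/2; P(winning | winning) = 1/2.
P = 1/2 × 1/2 = 1/4.

1/4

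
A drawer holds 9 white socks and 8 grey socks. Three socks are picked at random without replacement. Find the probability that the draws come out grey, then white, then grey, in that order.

Chain rule:
P = 8/17 × 9/16 × 7/15 = 504/4080 = 21/170.

21/170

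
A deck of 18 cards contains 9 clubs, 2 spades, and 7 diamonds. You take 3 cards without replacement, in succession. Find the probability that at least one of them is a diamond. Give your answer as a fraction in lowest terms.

217/272

P(no diamonds) = 11/18 × 10/17 × 9/16 = 990/4896 = 55/272.
P(at least one) = 1 − 55/272 = 217/272.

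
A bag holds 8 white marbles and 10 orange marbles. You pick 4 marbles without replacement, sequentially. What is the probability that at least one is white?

95/102

P(no white) = 10/18 × 9/17 × 8/16 × 7/15 = 5040/73440 = 7/102.
P(at least one) = 1 − 7/102 = 95/102.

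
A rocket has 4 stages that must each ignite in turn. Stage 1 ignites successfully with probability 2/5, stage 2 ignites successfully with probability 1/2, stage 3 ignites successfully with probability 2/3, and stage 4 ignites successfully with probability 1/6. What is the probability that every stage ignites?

1/45

Each stage is reached only if all earlier stages succeed, so
P = 2/5 × 1/2 × 2/3 × 1/6 = 4/180 = 1/45.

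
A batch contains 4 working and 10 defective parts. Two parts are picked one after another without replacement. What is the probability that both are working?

P(all working) = 4/14 × 3/13 = 12/182 = 6/91.

6/91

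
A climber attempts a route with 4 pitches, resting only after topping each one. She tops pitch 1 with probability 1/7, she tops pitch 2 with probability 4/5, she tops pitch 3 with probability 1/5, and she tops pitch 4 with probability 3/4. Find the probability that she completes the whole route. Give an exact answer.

3/175

Multiplying along the chain,
P = 1/7 × 4/5 × 1/5 × 3/4 = 12/700 = 3/175.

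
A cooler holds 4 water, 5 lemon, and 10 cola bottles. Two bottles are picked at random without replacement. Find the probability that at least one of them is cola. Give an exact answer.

15/19

P(no cola) = 9/19 × 8/18 = 72/342 = 4/19.
P(at least one) = 1 − 4/19 = 15/19.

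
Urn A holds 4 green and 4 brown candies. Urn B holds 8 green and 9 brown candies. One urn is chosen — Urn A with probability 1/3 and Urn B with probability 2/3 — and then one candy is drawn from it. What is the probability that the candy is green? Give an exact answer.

From Urn A: P(green) = 4/8.
From Urn B: P(green) = 8/17.
Total probability = (1/3)(4/8) + (2/3)(8/17) = 49/102.

49/102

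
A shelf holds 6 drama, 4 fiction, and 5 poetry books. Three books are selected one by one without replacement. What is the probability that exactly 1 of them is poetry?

One ordering (poetry drawn first) has probability 5/15 × 10/14 × 9/13 = 450/2730 = 15/91.
There are C(3,1) = 3 such orderings, each equally likely, so P = 3 × 15/91 = 45/91.

45/91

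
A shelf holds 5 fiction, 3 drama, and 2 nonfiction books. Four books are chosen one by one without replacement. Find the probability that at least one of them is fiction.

41/42

P(no fiction) = 5/10 × 4/9 × 3/8 × 2/7 = 120/5040 = 1/42.
P(at least one) = 1 − 1/42 = 41/42.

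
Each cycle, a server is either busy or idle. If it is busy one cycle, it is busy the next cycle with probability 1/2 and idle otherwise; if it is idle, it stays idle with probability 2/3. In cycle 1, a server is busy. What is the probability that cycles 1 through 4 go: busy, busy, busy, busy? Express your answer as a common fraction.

Cycle 1 is given. For each transition, use the conditional probability from the current state:
P(busy | busy) = 1/2; P(busy | busy) = 1/2; P(busy | busy) = 1/2.
P = 1/2 × 1/2 × 1/2 = 1/8.

1/8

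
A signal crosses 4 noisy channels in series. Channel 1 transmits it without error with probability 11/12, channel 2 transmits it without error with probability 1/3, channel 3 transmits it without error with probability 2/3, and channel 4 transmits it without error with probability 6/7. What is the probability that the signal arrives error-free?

11/63

The events are sequential, so multiply the conditional probabilities:
P = 11/12 × 1/3 × 2/3 × 6/7 = 132/756 = 11/63.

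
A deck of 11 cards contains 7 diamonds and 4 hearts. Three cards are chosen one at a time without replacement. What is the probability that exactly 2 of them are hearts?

14/55

One ordering (hearts drawn first) has probability 4/11 × 3/10 × 7/9 = 84/990 = 14/165.
There are C(3,2) = 3 such orderings, each equally likely, so P = 3 × 14/165 = 14/55.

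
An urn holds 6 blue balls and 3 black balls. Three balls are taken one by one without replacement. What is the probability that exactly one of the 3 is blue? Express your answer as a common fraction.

One ordering (blue drawn first) has probability 6/9 × 3/8 × 2/7 = 36/504 = 1/14.
There are C(3,1) = 3 such orderings, each equally likely, so P = 3 × 1/14 = 3/14.

3/14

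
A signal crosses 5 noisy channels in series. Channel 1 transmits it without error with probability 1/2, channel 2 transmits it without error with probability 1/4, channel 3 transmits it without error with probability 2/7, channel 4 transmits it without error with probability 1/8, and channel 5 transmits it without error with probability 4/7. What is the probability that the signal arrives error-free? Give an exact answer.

Multiplying along the chain,
P = 1/2 × 1/4 × 2/7 × 1/8 × 4/7 = 8/3136 = 1/392.

1/392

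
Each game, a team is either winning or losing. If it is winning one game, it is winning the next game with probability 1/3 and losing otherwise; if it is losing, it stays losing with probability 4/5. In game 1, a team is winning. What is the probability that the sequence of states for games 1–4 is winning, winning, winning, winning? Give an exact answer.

Game 1 is given. For each transition, use the conditional probability from the current state:
P(winning | winning) = 1/3; P(winning | winning) = 1/3; P(winning | winning) = 1/3.
P = 1/3 × 1/3 × 1/3 = 1/27.

1/27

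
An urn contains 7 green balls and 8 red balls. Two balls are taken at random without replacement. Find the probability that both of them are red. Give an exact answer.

P = 8/15 × 7/14 = 56/210 = 4/15.

4/15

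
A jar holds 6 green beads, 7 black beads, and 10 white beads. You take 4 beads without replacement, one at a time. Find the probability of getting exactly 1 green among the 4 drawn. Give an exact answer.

One ordering (green drawn first) has probability 6/23 × 17/22 × 16/21 × 15/20 = 24480/212520 = 204/1771.
There are C(4,1) = 4 such orderings, each equally likely, so P = 4 × 204/1771 = 816/1771.

816/1771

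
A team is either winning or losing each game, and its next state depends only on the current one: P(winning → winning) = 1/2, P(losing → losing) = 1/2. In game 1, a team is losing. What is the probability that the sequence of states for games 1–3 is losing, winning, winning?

1/4

Game 1 is given. For each transition, use the conditional probability from the current state:
P(winning | losing) = 1/2; P(winning | winning) = 1/2.
P = 1/2 × 1/2 = 1/4.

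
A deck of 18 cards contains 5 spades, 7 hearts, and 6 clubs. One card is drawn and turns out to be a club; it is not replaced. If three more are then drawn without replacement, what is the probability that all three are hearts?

After the first draw, 7 of the remaining 17 cards are hearts.
P = 7/17 × 6/16 × 5/15 = 210/4080 = 7/136.

7/136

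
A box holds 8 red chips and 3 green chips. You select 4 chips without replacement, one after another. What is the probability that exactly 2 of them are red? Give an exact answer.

14/55

One ordering (red drawn first) has probability 8/11 × 7/10 × 3/9 × 2/8 = 336/7920 = 7/165.
There are C(4,2) = 6 such orderings, each equally likely, so P = 6 × 7/165 = 14/55.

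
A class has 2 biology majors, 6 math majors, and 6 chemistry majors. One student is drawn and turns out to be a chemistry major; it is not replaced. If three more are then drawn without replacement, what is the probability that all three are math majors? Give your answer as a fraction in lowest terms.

10/143

With the first student removed, 6 math majors remain out of 13.
P = 6/13 × 5/12 × 4/11 = 120/1716 = 10/143.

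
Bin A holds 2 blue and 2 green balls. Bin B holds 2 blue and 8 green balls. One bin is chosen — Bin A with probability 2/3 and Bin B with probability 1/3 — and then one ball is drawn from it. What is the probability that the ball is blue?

2/5

From Bin A: P(blue) = 2/4.
From Bin B: P(blue) = 2/10.
Total probability = (2/3)(2/4) + (1/3)(2/10) = 2/5.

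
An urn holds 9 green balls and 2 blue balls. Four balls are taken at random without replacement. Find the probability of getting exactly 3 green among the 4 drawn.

One ordering (green drawn first) has probability 9/11 × 8/10 × 7/9 × 2/8 = 1008/7920 = 7/55.
There are C(4,3) = 4 such orderings, each equally likely, so P = 4 × 7/55 = 28/55.

28/55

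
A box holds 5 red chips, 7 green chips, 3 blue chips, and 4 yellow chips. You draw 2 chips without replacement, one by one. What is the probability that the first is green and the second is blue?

7/114

Multiply the probability of each draw given the previous ones:
P = 7/19 × 3/18 = 21/342 = 7/114.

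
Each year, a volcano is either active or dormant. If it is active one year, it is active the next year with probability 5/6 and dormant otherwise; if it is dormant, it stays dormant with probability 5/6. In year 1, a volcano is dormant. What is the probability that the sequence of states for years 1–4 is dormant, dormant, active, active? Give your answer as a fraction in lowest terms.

25/216

Year 1 is given. For each transition, use the conditional probability from the current state:
P(dormant | dormant) = 5/6; P(active | dormant) = 1/6; P(active | active) = 5/6.
P = 5/6 × 1/6 × 5/6 = 25/216.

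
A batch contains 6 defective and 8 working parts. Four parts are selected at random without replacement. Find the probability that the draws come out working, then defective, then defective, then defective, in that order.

40/1001

Chain rule:
P = 8/14 × 6/13 × 5/12 × 4/11 = 960/24024 = 40/1001.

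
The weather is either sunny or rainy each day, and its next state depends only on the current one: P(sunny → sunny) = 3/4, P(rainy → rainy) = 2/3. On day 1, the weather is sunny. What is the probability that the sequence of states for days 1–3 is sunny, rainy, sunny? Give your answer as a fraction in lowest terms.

Day 1 is given. For each transition, use the conditional probability from the current state:
P(rainy | sunny) = 1/4; P(sunny | rainy) = 1/3.
P = 1/4 × 1/3 = 1/12.

1/12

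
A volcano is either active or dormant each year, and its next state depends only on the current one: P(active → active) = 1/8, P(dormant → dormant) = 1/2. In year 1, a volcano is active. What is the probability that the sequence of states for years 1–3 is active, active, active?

1/64

Year 1 is given. For each transition, use the conditional probability from the current state:
P(active | active) = 1/8; P(active | active) = 1/8.
P = 1/8 × 1/8 = 1/64.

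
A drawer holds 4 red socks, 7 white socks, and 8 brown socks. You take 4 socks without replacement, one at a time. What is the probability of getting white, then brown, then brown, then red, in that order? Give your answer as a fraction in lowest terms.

49/2907

Chain rule:
P = 7/19 × 8/18 × 7/17 × 4/16 = 1568/93024 = 49/2907.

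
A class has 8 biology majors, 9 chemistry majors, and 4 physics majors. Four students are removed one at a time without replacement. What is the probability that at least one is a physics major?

103/171

P(no physics majors) = 17/21 × 16/20 × 15/19 × 14/18 = 57120/143640 = 68/171.
P(at least one) = 1 − 68/171 = 103/171.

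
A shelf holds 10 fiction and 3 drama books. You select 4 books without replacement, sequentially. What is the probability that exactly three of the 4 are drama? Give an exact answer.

One ordering (drama drawn first) has probability 3/13 × 2/12 × 1/11 × 10/10 = 60/17160 = 1/286.
There are C(4,3) = 4 such orderings, each equally likely, so P = 4 × 1/286 = 2/143.

2/143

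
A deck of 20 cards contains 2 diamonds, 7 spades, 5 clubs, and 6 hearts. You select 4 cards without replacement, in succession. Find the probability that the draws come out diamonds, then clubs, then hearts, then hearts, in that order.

Each draw changes the counts, so multiply the conditional probabilities along the sequence:
P = 2/20 × 5/19 × 6/18 × 5/17 = 300/116280 = 5/1938.

5/1938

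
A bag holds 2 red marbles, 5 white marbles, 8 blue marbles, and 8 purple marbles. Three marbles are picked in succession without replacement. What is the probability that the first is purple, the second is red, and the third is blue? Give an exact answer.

Chain rule:
P = 8/23 × 2/22 × 8/21 = 128/10626 = 64/5313.

64/5313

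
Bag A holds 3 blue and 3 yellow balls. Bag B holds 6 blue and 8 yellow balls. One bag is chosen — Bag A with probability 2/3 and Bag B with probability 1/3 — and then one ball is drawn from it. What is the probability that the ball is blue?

From Bag A: P(blue) = 3/6.
From Bag B: P(blue) = 6/14.
Total probability = (2/3)(3/6) + (1/3)(6/14) = 10/21.

10/21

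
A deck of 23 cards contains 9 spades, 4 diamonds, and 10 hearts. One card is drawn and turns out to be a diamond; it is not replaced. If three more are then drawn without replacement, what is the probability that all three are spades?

3/55

After the first draw, 9 of the remaining 22 cards are spades.
P = 9/22 × 8/21 × 7/20 = 504/9240 = 3/55.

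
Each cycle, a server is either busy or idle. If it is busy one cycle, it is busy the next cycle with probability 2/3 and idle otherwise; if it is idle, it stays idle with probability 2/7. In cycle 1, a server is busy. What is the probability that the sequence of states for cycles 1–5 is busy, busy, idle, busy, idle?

Cycle 1 is given. For each transition, use the conditional probability from the current state:
P(busy | busy) = 2/3; P(idle | busy) = 1/3; P(busy | idle) = 5/7; P(idle | busy) = 1/3.
P = 2/3 × 1/3 × 5/7 × 1/3 = 10/189.

10/189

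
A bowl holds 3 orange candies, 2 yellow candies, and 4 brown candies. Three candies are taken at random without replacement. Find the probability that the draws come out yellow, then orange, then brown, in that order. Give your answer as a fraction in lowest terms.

Multiply the probability of each draw given the previous ones:
P = 2/9 × 3/8 × 4/7 = 24/504 = 1/21.

1/21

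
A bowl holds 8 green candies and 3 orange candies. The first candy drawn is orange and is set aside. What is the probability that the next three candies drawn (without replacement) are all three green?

After the first draw, 8 of the remaining 10 candies are green.
P = 8/10 × 7/9 × 6/8 = 336/720 = 7/15.

7/15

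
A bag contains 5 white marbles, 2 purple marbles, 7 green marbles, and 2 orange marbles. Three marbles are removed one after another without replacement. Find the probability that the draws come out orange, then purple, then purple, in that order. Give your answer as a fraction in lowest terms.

Chain rule:
P = 2/16 × 2/15 × 1/14 = 4/3360 = 1/840.

1/840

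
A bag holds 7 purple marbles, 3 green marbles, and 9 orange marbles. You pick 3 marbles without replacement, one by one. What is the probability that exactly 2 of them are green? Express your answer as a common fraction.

16/323

One ordering (green drawn first) has probability 3/19 × 2/18 × 16/17 = 96/5814 = 16/969.
There are C(3,2) = 3 such orderings, each equally likely, so P = 3 × 16/969 = 16/323.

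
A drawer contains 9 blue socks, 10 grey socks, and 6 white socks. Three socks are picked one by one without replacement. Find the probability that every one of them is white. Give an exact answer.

P(every draw is white) = 6/25 × 5/24 × 4/23 = 120/13800 = 1/115.

1/115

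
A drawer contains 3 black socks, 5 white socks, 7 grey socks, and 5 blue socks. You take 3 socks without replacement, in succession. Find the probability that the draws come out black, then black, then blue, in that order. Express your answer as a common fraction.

1/228

Each draw changes the counts, so multiply the conditional probabilities along the sequence:
P = 3/20 × 2/19 × 5/18 = 30/6840 = 1/228.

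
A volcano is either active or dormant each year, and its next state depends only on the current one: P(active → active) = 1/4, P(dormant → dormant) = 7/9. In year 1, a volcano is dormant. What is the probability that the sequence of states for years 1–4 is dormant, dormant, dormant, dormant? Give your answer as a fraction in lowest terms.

343/729

Year 1 is given. For each transition, use the conditional probability from the current state:
P(dormant | dormant) = 7/9; P(dormant | dormant) = 7/9; P(dormant | dormant) = 7/9.
P = 7/9 × 7/9 × 7/9 = 343/729.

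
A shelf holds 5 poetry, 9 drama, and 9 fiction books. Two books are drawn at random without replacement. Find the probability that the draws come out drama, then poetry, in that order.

45/506

Chain rule:
P = 9/23 × 5/22 = 45/506.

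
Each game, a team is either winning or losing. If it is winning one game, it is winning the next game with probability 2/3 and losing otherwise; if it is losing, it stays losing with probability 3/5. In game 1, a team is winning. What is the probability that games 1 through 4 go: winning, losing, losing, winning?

Game 1 is given. For each transition, use the conditional probability from the current state:
P(losing | winning) = 1/3; P(losing | losing) = 3/5; P(winning | losing) = 2/5.
P = 1/3 × 3/5 × 2/5 = 6/75 = 2/25.

2/25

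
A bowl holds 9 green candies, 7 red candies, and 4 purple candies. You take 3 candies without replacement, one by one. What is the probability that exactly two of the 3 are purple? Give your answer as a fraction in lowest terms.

One ordering (purple drawn first) has probability 4/20 × 3/19 × 16/18 = 192/6840 = 8/285.
There are C(3,2) = 3 such orderings, each equally likely, so P = 3 × 8/285 = 8/95.

8/95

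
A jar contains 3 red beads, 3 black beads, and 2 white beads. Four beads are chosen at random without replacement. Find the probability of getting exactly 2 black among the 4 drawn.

3/7

One ordering (black drawn first) has probability 3/8 × 2/7 × 5/6 × 4/5 = 120/1680 = 1/14.
There are C(4,2) = 6 such orderings, each equally likely, so P = 6 × 1/14 = 3/7.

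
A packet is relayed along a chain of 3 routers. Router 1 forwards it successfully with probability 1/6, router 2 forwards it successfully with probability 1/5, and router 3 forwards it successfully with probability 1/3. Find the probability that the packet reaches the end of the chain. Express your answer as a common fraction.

Each stage is reached only if all earlier stages succeed, so
P = 1/6 × 1/5 × 1/3 = 1/90.

1/90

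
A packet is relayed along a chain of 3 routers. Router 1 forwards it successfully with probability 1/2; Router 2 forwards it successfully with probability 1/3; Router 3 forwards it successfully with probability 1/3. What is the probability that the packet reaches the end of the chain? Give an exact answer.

The events are sequential, so multiply the conditional probabilities:
P = 1/2 × 1/3 × 1/3 = 1/18.

1/18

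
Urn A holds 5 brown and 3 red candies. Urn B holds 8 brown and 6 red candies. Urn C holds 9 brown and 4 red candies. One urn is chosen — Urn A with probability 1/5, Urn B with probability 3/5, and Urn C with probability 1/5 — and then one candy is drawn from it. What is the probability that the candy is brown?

2207/3640

From Urn A: P(brown) = 5/8.
From Urn B: P(brown) = 8/14.
From Urn C: P(brown) = 9/13.
Total probability = (1/5)(5/8) + (3/5)(8/14) + (1/5)(9/13) = 2207/3640.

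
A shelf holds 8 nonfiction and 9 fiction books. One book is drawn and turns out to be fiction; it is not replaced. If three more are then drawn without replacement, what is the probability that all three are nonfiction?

1/10

After the first draw, 8 of the remaining 16 books are nonfiction.
P = 8/16 × 7/15 × 6/14 = 336/3360 = 1/10.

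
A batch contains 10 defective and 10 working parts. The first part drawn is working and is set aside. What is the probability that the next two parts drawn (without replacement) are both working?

4/19

With the first part removed, 9 working remain out of 19.
P = 9/19 × 8/18 = 72/342 = 4/19.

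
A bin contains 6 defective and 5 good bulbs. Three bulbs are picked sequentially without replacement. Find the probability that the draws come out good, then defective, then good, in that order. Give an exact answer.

Chain rule:
P = 5/11 × 6/10 × 4/9 = 120/990 = 4/33.

4/33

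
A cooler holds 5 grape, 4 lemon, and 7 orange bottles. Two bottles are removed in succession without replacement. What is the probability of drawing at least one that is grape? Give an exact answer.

P(no grape) = 11/16 × 10/15 = 110/240 = 11/24.
P(at least one) = 1 − 11/24 = 13/24.

13/24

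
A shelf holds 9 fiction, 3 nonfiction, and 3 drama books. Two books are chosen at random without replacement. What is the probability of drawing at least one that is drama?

P(no drama) = 12/15 × 11/14 = 132/210 = 22/35.
P(at least one) = 1 − 22/35 = 13/35.

13/35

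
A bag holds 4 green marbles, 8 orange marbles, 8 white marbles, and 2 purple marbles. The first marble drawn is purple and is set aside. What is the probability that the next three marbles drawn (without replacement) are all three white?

4/95

After the first draw, 8 of the remaining 21 marbles are white.
P = 8/21 × 7/20 × 6/19 = 336/7980 = 4/95.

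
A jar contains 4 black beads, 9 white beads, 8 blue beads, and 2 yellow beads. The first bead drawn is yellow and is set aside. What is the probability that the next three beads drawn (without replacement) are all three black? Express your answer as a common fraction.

After the first draw, 4 of the remaining 22 beads are black.
P = 4/22 × 3/21 × 2/20 = 24/9240 = 1/385.

1/385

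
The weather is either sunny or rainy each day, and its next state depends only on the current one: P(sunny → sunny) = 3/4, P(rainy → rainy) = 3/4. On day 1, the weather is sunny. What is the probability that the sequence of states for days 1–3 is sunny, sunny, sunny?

Day 1 is given. For each transition, use the conditional probability from the current state:
P(sunny | sunny) = 3/4; P(sunny | sunny) = 3/4.
P = 3/4 × 3/4 = 9/16.

9/16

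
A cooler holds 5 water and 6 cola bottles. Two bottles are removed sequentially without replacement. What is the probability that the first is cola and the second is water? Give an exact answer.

3/11

Each draw changes the counts, so multiply the conditional probabilities along the sequence:
P = 6/11 × 5/10 = 30/110 = 3/11.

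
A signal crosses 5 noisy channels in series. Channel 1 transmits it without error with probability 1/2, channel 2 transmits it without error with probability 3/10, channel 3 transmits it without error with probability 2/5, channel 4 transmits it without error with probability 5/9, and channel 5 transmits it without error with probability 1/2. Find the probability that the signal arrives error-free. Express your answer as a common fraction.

The events are sequential, so multiply the conditional probabilities:
P = 1/2 × 3/10 × 2/5 × 5/9 × 1/2 = 30/1800 = 1/60.

1/60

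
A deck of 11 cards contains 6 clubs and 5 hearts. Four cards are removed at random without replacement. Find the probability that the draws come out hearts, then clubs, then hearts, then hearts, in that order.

Chain rule:
P = 5/11 × 6/10 × 4/9 × 3/8 = 360/7920 = 1/22.

1/22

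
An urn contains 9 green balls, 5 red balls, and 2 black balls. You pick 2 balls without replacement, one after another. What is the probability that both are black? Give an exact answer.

P = 2/16 × 1/15 = 2/240 = 1/120.

1/120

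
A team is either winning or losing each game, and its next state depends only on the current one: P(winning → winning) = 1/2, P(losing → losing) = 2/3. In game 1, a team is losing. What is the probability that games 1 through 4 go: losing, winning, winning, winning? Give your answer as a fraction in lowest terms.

1/12

Game 1 is given. For each transition, use the conditional probability from the current state:
P(winning | losing) = 1/3; P(winning | winning) = 1/2; P(winning | winning) = 1/2.
P = 1/3 × 1/2 × 1/2 = 1/12.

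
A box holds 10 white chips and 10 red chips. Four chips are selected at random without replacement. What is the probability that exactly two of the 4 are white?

135/323

One ordering (white drawn first) has probability 10/20 × 9/19 × 10/18 × 9/17 = 8100/116280 = 45/646.
There are C(4,2) = 6 such orderings, each equally likely, so P = 6 × 45/646 = 135/323.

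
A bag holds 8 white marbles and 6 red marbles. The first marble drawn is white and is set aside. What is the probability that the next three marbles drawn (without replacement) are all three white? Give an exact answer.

35/286

After the first draw, 7 of the remaining 13 marbles are white.
P = 7/13 × 6/12 × 5/11 = 210/1716 = 35/286.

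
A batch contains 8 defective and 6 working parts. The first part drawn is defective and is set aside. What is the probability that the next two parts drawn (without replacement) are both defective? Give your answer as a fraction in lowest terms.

7/26

With the first part removed, 7 defective remain out of 13.
P = 7/13 × 6/12 = 42/156 = 7/26.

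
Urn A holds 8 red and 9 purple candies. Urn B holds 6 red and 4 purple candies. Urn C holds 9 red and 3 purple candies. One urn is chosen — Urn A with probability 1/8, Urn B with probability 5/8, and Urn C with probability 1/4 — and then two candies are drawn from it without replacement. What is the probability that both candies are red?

From Urn A: P(both red) = (8/17)(7/16) = 7/34.
From Urn B: P(both red) = (6/10)(5/9) = 1/3.
From Urn C: P(both red) = (9/12)(8/11) = 6/11.
Total probability = (1/8)(7/34) + (5/8)(1/3) + (1/4)(6/11) = 3325/8976.

3325/8976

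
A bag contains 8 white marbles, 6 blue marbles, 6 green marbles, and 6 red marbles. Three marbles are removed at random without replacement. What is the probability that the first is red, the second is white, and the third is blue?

6/325

Each draw changes the counts, so multiply the conditional probabilities along the sequence:
P = 6/26 × 8/25 × 6/24 = 288/15600 = 6/325.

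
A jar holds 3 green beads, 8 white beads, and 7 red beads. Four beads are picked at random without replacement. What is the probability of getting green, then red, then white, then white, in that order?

Chain rule:
P = 3/18 × 7/17 × 8/16 × 7/15 = 1176/73440 = 49/3060.

49/3060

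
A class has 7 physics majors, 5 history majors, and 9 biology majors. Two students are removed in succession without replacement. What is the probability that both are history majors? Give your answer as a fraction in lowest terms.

1/21

P(all history majors) = 5/21 × 4/20 = 20/420 = 1/21.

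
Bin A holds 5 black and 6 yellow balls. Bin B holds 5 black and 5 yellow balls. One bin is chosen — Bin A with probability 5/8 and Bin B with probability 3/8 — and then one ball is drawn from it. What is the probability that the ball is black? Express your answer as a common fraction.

From Bin A: P(black) = 5/11.
From Bin B: P(black) = 5/10.
Total probability = (5/8)(5/11) + (3/8)(5/10) = 83/176.

83/176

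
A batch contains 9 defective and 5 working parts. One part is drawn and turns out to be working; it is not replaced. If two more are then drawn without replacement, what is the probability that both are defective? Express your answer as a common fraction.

After the first draw, 9 of the remaining 13 parts are defective.
P = 9/13 × 8/12 = 72/156 = 6/13.

6/13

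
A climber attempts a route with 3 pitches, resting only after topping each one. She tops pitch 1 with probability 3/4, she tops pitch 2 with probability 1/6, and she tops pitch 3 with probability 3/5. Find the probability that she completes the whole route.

Multiplying along the chain,
P = 3/4 × 1/6 × 3/5 = 9/120 = 3/40.

3/40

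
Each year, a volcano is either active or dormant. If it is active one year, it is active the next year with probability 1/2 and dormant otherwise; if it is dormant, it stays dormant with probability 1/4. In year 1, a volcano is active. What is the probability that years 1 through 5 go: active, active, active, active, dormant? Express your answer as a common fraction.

1/16

Year 1 is given. For each transition, use the conditional probability from the current state:
P(active | active) = 1/2; P(active | active) = 1/2; P(active | active) = 1/2; P(dormant | active) = 1/2.
P = 1/2 × 1/2 × 1/2 × 1/2 = 1/16.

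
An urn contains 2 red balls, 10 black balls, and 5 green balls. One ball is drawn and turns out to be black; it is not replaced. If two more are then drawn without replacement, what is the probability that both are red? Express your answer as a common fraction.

1/120

With the first ball removed, 2 red remain out of 16.
P = 2/16 × 1/15 = 2/240 = 1/120.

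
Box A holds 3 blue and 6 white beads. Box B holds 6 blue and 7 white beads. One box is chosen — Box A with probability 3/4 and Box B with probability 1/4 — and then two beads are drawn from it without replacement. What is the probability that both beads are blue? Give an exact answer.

From Box A: P(both blue) = (3/9)(2/8) = 1/12.
From Box B: P(both blue) = (6/13)(5/12) = 5/26.
Total probability = (3/4)(1/12) + (1/4)(5/26) = 23/208.

23/208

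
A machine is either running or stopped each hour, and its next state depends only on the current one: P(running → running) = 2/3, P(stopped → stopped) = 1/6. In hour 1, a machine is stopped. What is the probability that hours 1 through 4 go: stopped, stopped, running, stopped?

Hour 1 is given. For each transition, use the conditional probability from the current state:
P(stopped | stopped) = 1/6; P(running | stopped) = 5/6; P(stopped | running) = 1/3.
P = 1/6 × 5/6 × 1/3 = 5/108.

5/108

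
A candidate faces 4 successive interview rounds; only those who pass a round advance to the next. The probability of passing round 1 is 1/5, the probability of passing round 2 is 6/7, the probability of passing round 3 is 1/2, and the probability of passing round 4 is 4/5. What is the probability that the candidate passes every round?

12/175

The events are sequential, so multiply the conditional probabilities:
P = 1/5 × 6/7 × 1/2 × 4/5 = 24/350 = 12/175.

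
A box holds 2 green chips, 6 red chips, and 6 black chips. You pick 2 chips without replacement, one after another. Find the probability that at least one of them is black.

P(no black) = 8/14 × 7/13 = 56/182 = 4/13.
P(at least one) = 1 − 4/13 = 9/13.

9/13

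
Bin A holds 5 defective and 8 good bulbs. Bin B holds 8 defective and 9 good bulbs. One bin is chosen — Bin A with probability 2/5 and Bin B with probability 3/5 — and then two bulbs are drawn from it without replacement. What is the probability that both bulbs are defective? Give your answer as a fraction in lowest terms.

1159/6630

From Bin A: P(both defective) = (5/13)(4/12) = 5/39.
From Bin B: P(both defective) = (8/17)(7/16) = 7/34.
Total probability = (2/5)(5/39) + (3/5)(7/34) = 1159/6630.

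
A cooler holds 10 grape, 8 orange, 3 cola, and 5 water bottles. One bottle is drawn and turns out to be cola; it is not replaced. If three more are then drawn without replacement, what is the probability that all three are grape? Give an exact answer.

6/115

With the first bottle removed, 10 grape remain out of 25.
P = 10/25 × 9/24 × 8/23 = 720/13800 = 6/115.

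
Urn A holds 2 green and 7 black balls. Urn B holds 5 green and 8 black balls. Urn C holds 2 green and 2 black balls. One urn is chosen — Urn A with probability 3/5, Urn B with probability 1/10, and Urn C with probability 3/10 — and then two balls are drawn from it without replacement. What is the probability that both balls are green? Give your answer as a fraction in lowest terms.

From Urn A: P(both green) = (2/9)(1/8) = 1/36.
From Urn B: P(both green) = (5/13)(4/12) = 5/39.
From Urn C: P(both green) = (2/4)(1/3) = 1/6.
Total probability = (3/5)(1/36) + (1/10)(5/39) + (3/10)(1/6) = 31/390.

31/390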